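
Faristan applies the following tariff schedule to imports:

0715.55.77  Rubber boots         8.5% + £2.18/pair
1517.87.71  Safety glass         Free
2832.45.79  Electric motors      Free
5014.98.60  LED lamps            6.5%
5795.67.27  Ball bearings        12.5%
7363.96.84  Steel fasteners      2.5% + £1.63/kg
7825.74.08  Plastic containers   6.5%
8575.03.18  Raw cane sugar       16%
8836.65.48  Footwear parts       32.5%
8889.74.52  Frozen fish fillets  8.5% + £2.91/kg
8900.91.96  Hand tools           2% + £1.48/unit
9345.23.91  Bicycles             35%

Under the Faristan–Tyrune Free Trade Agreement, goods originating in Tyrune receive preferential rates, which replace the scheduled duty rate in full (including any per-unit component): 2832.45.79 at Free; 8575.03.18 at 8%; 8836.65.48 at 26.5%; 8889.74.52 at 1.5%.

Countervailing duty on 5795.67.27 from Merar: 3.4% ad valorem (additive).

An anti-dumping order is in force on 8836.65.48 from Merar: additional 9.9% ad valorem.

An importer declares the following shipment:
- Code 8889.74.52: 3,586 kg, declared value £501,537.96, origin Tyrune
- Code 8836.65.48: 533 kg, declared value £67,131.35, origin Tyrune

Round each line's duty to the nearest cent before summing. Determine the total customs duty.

£25,312.88

Line 1 (8889.74.52, Tyrune, 3,586 kg, £501,537.96):
Base rate for 8889.74.52 is 8.5% + £2.91/kg.
Origin Tyrune qualifies under the Faristan–Tyrune agreement and 8889.74.52 is covered: preferential rate 1.5% applies instead.
Duty = £501,537.96 × 1.5% = £7,523.07.
Line 2 (8836.65.48, Tyrune, 533 kg, £67,131.35):
Base rate for 8836.65.48 is 32.5%.
Origin Tyrune qualifies under the Faristan–Tyrune agreement and 8836.65.48 is covered: preferential rate 26.5% applies instead.
The additional-duty order on 8836.65.48 targets Merar, not Tyrune; it does not apply.
Duty = £67,131.35 × 26.5% = £17,789.81.
Total = £7,523.07 + £17,789.81 = £25,312.88.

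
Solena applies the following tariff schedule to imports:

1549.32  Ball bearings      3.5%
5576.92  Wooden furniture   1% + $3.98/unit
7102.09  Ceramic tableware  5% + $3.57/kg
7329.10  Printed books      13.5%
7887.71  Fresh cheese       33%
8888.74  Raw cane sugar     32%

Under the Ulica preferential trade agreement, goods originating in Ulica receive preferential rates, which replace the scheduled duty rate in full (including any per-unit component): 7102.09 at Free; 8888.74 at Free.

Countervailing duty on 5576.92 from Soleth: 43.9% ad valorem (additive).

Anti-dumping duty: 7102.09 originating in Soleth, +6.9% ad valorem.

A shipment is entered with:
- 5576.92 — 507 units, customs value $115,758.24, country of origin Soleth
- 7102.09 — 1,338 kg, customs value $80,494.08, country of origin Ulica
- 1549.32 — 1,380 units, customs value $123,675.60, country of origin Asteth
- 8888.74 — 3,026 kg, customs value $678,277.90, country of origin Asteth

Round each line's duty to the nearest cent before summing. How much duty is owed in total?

Line 1 (5576.92, Soleth, 507 units, $115,758.24):
Base rate for 5576.92 is 1% + $3.98/unit.
Additional duty on 5576.92 from Soleth: +43.9%. Applied ad valorem rate: 1% + 43.9% = 44.9%.
Duty = $115,758.24 × 44.9% + 507 × $3.98 = $53,993.31.
Line 2 (7102.09, Ulica, 1,338 kg, $80,494.08):
Base rate for 7102.09 is 5% + $3.57/kg.
Origin Ulica qualifies under the Solena–Ulica agreement and 7102.09 is covered: preferential rate Free applies instead.
The additional-duty order on 7102.09 targets Soleth, not Ulica; it does not apply.
Duty = $80,494.08 × 0% = $0.00.
Line 3 (1549.32, Asteth, 1,380 units, $123,675.60):
Base rate for 1549.32 is 3.5%.
Duty = $123,675.60 × 3.5% = $4,328.65.
Line 4 (8888.74, Asteth, 3,026 kg, $678,277.90):
Base rate for 8888.74 is 32%.
8888.74 has an FTA preferential rate, but origin Asteth is not Ulica; base rate stands.
Duty = $678,277.90 × 32% = $217,048.93.
Total = $53,993.31 + $0.00 + $4,328.65 + $217,048.93 = $275,370.89.

$275,370.89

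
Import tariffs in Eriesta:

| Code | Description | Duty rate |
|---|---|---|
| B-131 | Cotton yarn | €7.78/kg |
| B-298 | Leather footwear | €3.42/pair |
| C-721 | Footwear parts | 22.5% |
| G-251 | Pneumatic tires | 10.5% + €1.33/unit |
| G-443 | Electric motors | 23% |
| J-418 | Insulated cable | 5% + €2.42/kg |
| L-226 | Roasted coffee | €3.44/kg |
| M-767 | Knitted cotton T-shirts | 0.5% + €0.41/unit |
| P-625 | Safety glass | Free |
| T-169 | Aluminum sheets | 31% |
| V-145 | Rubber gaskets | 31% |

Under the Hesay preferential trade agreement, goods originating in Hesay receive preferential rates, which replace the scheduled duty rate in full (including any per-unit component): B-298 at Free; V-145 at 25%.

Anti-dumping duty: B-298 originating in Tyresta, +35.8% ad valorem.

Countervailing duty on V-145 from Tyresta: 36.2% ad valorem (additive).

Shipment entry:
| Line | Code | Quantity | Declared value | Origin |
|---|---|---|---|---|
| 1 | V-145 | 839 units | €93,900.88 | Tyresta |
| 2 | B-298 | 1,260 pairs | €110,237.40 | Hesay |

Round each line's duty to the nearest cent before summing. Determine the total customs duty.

€63,101.39

Line 1 (V-145, Tyresta, 839 units, €93,900.88):
Base rate for V-145 is 31%.
V-145 has an FTA preferential rate, but origin Tyresta is not Hesay; base rate stands.
Additional duty on V-145 from Tyresta: +36.2%. Applied ad valorem rate: 31% + 36.2% = 67.2%.
Duty = €93,900.88 × 67.2% = €63,101.39.
Line 2 (B-298, Hesay, 1,260 pairs, €110,237.40):
Base rate for B-298 is €3.42/pair.
Origin Hesay qualifies under the Eriesta–Hesay agreement and B-298 is covered: preferential rate Free applies instead.
The additional-duty order on B-298 targets Tyresta, not Hesay; it does not apply.
Duty = €110,237.40 × 0% = €0.00.
Total = €63,101.39 + €0.00 = €63,101.39.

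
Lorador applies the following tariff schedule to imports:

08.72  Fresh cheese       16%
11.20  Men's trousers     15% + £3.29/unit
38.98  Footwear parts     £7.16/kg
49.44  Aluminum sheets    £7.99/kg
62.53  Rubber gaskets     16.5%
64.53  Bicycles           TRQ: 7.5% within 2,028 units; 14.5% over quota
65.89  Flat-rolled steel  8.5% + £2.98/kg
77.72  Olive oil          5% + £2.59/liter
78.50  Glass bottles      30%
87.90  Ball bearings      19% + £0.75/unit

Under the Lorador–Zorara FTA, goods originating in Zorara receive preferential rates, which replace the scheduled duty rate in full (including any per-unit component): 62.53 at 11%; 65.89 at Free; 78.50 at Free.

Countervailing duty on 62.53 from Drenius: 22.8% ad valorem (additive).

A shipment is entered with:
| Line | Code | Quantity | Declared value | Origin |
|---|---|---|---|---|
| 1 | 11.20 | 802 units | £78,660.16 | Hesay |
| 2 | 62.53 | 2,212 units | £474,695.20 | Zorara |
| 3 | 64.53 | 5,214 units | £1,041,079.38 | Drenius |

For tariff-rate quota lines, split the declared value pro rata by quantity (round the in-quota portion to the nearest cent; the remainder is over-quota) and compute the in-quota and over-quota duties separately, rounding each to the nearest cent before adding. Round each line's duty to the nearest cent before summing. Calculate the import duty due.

£189,265.43

Line 1 (11.20, Hesay, 802 units, £78,660.16):
Base rate for 11.20 is 15% + £3.29/unit.
Duty = £78,660.16 × 15% + 802 × £3.29 = £14,437.60.
Line 2 (62.53, Zorara, 2,212 units, £474,695.20):
Base rate for 62.53 is 16.5%.
Origin Zorara qualifies under the Lorador–Zorara agreement and 62.53 is covered: preferential rate 11% applies instead.
The additional-duty order on 62.53 targets Drenius, not Zorara; it does not apply.
Duty = £474,695.20 × 11% = £52,216.47.
Line 3 (64.53, Drenius, 5,214 units, £1,041,079.38):
Code 64.53 is under a tariff-rate quota (threshold 2,028 units). In-quota: 2,028 units at 7.5%; over-quota: 3,186 units at 14.5%.
Pro-rata value split: in-quota = £1,041,079.38 × 2,028/5,214 = £404,930.76; over-quota = £1,041,079.38 − £404,930.76 = £636,148.62.
In-quota duty = £404,930.76 × 7.5% = £30,369.81. Over-quota duty = £636,148.62 × 14.5% = £92,241.55.
Line duty = £30,369.81 + £92,241.55 = £122,611.36.
Total = £14,437.60 + £52,216.47 + £122,611.36 = £189,265.43.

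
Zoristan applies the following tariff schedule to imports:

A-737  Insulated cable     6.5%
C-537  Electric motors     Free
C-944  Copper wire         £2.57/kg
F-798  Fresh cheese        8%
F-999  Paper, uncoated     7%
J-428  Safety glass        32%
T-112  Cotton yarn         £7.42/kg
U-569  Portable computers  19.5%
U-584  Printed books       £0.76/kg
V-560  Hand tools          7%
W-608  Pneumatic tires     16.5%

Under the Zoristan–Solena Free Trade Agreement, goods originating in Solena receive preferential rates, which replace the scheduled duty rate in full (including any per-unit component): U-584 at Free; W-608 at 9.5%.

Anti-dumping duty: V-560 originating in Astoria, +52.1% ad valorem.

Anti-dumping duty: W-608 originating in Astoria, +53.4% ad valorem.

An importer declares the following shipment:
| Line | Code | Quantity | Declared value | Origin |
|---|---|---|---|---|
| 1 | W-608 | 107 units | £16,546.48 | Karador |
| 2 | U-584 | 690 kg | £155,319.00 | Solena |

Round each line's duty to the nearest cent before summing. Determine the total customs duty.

£2,730.17

Line 1 (W-608, Karador, 107 units, £16,546.48):
Base rate for W-608 is 16.5%.
W-608 has an FTA preferential rate, but origin Karador is not Solena; base rate stands.
The additional-duty order on W-608 targets Astoria, not Karador; it does not apply.
Duty = £16,546.48 × 16.5% = £2,730.17.
Line 2 (U-584, Solena, 690 kg, £155,319.00):
Base rate for U-584 is £0.76/kg.
Origin Solena qualifies under the Zoristan–Solena agreement and U-584 is covered: preferential rate Free applies instead.
Duty = £155,319.00 × 0% = £0.00.
Total = £2,730.17 + £0.00 = £2,730.17.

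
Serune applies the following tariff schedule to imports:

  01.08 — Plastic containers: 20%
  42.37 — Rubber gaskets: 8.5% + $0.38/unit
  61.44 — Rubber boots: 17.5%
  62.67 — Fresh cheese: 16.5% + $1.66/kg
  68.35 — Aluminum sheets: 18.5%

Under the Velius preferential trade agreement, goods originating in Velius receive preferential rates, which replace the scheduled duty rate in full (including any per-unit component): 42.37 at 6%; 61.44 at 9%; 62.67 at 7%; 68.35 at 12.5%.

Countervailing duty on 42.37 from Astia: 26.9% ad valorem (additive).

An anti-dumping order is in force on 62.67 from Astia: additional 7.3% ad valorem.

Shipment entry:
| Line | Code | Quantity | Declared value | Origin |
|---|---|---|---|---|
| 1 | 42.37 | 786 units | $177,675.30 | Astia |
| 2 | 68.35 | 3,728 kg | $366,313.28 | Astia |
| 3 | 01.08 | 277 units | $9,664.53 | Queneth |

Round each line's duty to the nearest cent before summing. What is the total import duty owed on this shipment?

Line 1 (42.37, Astia, 786 units, $177,675.30):
Base rate for 42.37 is 8.5% + $0.38/unit.
42.37 has an FTA preferential rate, but origin Astia is not Velius; base rate stands.
Additional duty on 42.37 from Astia: +26.9%. Applied ad valorem rate: 8.5% + 26.9% = 35.4%.
Duty = $177,675.30 × 35.4% + 786 × $0.38 = $63,195.74.
Line 2 (68.35, Astia, 3,728 kg, $366,313.28):
Base rate for 68.35 is 18.5%.
68.35 has an FTA preferential rate, but origin Astia is not Velius; base rate stands.
Duty = $366,313.28 × 18.5% = $67,767.96.
Line 3 (01.08, Queneth, 277 units, $9,664.53):
Base rate for 01.08 is 20%.
Duty = $9,664.53 × 20% = $1,932.91.
Total = $63,195.74 + $67,767.96 + $1,932.91 = $132,896.61.

$132,896.61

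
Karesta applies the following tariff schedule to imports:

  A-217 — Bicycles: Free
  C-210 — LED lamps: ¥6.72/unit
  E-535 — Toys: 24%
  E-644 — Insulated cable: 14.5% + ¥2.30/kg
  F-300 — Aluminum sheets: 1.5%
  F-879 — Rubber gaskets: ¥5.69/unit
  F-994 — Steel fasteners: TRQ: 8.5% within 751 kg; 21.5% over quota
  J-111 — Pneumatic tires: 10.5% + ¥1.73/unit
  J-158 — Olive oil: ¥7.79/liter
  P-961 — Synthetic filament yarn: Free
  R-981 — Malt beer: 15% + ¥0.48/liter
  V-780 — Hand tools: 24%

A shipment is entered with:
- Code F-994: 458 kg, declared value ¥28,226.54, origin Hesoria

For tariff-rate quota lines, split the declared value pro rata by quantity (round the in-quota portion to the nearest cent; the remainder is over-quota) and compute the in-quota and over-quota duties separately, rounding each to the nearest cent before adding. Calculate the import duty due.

¥2,399.26

Line 1 (F-994, Hesoria, 458 kg, ¥28,226.54):
Code F-994 is under a tariff-rate quota (threshold 751 kg). Quantity 458 kg is within the quota, so the in-quota rate 8.5% applies to the full value.
Duty = ¥28,226.54 × 8.5% = ¥2,399.26.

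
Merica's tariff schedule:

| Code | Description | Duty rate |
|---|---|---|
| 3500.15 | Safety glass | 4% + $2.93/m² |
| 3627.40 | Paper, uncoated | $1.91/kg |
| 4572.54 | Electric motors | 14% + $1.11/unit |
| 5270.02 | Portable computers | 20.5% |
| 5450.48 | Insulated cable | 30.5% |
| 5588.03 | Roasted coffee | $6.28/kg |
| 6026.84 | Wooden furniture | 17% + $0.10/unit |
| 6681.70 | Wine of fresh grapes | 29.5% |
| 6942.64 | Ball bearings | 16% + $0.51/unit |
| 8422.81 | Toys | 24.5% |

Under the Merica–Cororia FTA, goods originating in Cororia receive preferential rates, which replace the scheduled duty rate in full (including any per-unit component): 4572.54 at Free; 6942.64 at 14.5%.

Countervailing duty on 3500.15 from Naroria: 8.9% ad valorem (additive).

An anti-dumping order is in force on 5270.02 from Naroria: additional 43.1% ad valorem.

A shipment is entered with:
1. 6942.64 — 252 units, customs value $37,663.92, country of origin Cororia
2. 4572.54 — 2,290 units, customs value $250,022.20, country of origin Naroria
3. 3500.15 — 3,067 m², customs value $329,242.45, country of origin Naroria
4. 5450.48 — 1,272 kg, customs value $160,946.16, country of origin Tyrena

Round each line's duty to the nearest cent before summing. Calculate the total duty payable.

Line 1 (6942.64, Cororia, 252 units, $37,663.92):
Base rate for 6942.64 is 16% + $0.51/unit.
Origin Cororia qualifies under the Merica–Cororia agreement and 6942.64 is covered: preferential rate 14.5% applies instead.
Duty = $37,663.92 × 14.5% = $5,461.27.
Line 2 (4572.54, Naroria, 2,290 units, $250,022.20):
Base rate for 4572.54 is 14% + $1.11/unit.
4572.54 has an FTA preferential rate, but origin Naroria is not Cororia; base rate stands.
Duty = $250,022.20 × 14% + 2,290 × $1.11 = $37,545.01.
Line 3 (3500.15, Naroria, 3,067 m², $329,242.45):
Base rate for 3500.15 is 4% + $2.93/m².
Additional duty on 3500.15 from Naroria: +8.9%. Applied ad valorem rate: 4% + 8.9% = 12.9%.
Duty = $329,242.45 × 12.9% + 3,067 × $2.93 = $51,458.59.
Line 4 (5450.48, Tyrena, 1,272 kg, $160,946.16):
Base rate for 5450.48 is 30.5%.
Duty = $160,946.16 × 30.5% = $49,088.58.
Total = $5,461.27 + $37,545.01 + $51,458.59 + $49,088.58 = $143,553.45.

$143,553.45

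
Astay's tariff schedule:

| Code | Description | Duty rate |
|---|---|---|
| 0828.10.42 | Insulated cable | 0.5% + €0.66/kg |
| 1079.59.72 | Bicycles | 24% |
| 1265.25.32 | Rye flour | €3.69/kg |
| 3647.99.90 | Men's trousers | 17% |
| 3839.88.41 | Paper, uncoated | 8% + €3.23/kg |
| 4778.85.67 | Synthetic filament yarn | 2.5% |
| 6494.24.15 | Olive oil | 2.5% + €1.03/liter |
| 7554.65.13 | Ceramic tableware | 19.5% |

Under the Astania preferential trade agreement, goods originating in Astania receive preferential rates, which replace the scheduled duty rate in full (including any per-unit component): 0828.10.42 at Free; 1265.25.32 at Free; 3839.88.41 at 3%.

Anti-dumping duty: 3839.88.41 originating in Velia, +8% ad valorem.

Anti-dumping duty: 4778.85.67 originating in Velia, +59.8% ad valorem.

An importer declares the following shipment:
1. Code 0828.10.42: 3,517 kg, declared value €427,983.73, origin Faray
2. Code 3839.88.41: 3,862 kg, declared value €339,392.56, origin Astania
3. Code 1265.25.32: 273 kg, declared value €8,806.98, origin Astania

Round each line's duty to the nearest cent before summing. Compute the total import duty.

€14,642.92

Line 1 (0828.10.42, Faray, 3,517 kg, €427,983.73):
Base rate for 0828.10.42 is 0.5% + €0.66/kg.
0828.10.42 has an FTA preferential rate, but origin Faray is not Astania; base rate stands.
Duty = €427,983.73 × 0.5% + 3,517 × €0.66 = €4,461.14.
Line 2 (3839.88.41, Astania, 3,862 kg, €339,392.56):
Base rate for 3839.88.41 is 8% + €3.23/kg.
Origin Astania qualifies under the Astay–Astania agreement and 3839.88.41 is covered: preferential rate 3% applies instead.
The additional-duty order on 3839.88.41 targets Velia, not Astania; it does not apply.
Duty = €339,392.56 × 3% = €10,181.78.
Line 3 (1265.25.32, Astania, 273 kg, €8,806.98):
Base rate for 1265.25.32 is €3.69/kg.
Origin Astania qualifies under the Astay–Astania agreement and 1265.25.32 is covered: preferential rate Free applies instead.
Duty = €8,806.98 × 0% = €0.00.
Total = €4,461.14 + €10,181.78 + €0.00 = €14,642.92.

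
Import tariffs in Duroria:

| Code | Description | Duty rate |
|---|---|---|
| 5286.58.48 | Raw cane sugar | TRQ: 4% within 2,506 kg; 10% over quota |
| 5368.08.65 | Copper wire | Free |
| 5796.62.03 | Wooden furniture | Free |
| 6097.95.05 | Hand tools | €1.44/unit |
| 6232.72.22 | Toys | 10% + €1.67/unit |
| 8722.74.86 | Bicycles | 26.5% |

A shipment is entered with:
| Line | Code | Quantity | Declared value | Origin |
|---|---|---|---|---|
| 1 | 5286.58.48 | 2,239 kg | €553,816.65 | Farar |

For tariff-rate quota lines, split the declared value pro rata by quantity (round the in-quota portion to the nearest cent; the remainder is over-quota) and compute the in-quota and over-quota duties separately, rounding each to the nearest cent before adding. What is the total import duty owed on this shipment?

Line 1 (5286.58.48, Farar, 2,239 kg, €553,816.65):
Code 5286.58.48 is under a tariff-rate quota (threshold 2,506 kg). Quantity 2,239 kg is within the quota, so the in-quota rate 4% applies to the full value.
Duty = €553,816.65 × 4% = €22,152.67.

€22,152.67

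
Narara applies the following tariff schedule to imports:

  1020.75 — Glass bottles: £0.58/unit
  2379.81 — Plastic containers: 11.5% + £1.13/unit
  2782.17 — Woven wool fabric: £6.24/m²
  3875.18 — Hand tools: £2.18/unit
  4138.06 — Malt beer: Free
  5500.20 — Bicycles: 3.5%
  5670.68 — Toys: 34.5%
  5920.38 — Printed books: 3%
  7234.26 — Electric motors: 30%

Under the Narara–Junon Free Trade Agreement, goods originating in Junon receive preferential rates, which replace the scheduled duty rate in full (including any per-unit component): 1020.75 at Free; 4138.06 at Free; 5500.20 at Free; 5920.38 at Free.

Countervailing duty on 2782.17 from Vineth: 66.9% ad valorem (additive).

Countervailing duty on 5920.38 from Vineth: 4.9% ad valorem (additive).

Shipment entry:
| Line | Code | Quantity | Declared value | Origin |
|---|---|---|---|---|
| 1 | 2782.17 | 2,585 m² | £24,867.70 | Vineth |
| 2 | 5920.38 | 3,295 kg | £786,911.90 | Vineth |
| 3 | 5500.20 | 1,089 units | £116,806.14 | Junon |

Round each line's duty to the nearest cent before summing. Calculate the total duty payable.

£94,932.93

Line 1 (2782.17, Vineth, 2,585 m², £24,867.70):
Base rate for 2782.17 is £6.24/m².
Additional duty on 2782.17 from Vineth: +66.9% ad valorem. Applied ad valorem rate = 66.9%.
Duty = £24,867.70 × 66.9% + 2,585 × £6.24 = £32,766.89.
Line 2 (5920.38, Vineth, 3,295 kg, £786,911.90):
Base rate for 5920.38 is 3%.
5920.38 has an FTA preferential rate, but origin Vineth is not Junon; base rate stands.
Additional duty on 5920.38 from Vineth: +4.9%. Applied ad valorem rate: 3% + 4.9% = 7.9%.
Duty = £786,911.90 × 7.9% = £62,166.04.
Line 3 (5500.20, Junon, 1,089 units, £116,806.14):
Base rate for 5500.20 is 3.5%.
Origin Junon qualifies under the Narara–Junon agreement and 5500.20 is covered: preferential rate Free applies instead.
Duty = £116,806.14 × 0% = £0.00.
Total = £32,766.89 + £62,166.04 + £0.00 = £94,932.93.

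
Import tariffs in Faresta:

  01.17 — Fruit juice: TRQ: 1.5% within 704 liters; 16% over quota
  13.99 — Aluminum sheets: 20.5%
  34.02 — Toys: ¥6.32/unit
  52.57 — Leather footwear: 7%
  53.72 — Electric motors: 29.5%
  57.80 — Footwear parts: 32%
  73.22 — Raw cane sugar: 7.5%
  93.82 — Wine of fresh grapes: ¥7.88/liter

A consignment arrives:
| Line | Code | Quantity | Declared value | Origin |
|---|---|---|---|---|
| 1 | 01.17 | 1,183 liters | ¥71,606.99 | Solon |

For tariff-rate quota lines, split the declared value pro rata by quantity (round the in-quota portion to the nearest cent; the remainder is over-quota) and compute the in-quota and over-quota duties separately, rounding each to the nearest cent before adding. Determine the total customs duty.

¥5,278.22

Line 1 (01.17, Solon, 1,183 liters, ¥71,606.99):
Code 01.17 is under a tariff-rate quota (threshold 704 liters). In-quota: 704 liters at 1.5%; over-quota: 479 liters at 16%.
Pro-rata value split: in-quota = ¥71,606.99 × 704/1,183 = ¥42,613.12; over-quota = ¥71,606.99 − ¥42,613.12 = ¥28,993.87.
In-quota duty = ¥42,613.12 × 1.5% = ¥639.20. Over-quota duty = ¥28,993.87 × 16% = ¥4,639.02.
Line duty = ¥639.20 + ¥4,639.02 = ¥5,278.22.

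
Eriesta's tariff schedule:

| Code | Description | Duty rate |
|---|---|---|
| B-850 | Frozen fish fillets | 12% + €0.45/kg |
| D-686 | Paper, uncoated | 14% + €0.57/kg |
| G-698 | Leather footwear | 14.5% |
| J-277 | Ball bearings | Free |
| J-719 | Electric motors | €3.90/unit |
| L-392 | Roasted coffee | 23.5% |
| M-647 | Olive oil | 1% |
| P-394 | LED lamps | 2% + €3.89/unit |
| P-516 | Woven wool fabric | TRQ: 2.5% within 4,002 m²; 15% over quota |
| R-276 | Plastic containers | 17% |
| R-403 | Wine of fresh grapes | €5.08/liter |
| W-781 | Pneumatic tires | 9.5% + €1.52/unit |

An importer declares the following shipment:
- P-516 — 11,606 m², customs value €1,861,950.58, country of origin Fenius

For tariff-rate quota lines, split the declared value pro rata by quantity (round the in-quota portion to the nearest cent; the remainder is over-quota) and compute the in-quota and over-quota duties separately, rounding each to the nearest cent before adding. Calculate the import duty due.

Line 1 (P-516, Fenius, 11,606 m², €1,861,950.58):
Code P-516 is under a tariff-rate quota (threshold 4,002 m²). In-quota: 4,002 m² at 2.5%; over-quota: 7,604 m² at 15%.
Pro-rata value split: in-quota = €1,861,950.58 × 4,002/11,606 = €642,040.86; over-quota = €1,861,950.58 − €642,040.86 = €1,219,909.72.
In-quota duty = €642,040.86 × 2.5% = €16,051.02. Over-quota duty = €1,219,909.72 × 15% = €182,986.46.
Line duty = €16,051.02 + €182,986.46 = €199,037.48.

€199,037.48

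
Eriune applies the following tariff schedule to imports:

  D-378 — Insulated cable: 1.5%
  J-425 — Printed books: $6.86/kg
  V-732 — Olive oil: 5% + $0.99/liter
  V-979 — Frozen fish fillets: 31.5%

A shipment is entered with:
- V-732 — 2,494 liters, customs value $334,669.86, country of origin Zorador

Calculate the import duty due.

Line 1 (V-732, Zorador, 2,494 liters, $334,669.86):
Base rate for V-732 is 5% + $0.99/liter.
Duty = $334,669.86 × 5% + 2,494 × $0.99 = $19,202.55.

$19,202.55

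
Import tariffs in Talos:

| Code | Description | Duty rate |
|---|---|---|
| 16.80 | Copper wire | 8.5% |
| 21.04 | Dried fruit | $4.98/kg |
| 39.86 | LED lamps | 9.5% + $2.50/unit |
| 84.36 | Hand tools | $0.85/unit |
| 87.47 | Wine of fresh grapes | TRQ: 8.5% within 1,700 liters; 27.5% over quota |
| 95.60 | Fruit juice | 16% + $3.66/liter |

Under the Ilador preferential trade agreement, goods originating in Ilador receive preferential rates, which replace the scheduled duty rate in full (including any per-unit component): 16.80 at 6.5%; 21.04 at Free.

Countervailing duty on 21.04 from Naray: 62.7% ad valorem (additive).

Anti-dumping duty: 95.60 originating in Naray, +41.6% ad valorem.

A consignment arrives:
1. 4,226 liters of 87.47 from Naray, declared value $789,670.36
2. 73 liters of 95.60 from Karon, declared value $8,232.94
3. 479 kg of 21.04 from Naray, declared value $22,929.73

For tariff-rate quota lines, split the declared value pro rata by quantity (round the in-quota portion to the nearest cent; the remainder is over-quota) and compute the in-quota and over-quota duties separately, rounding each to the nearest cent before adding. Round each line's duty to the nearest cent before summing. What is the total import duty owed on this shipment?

Line 1 (87.47, Naray, 4,226 liters, $789,670.36):
Code 87.47 is under a tariff-rate quota (threshold 1,700 liters). In-quota: 1,700 liters at 8.5%; over-quota: 2,526 liters at 27.5%.
Pro-rata value split: in-quota = $789,670.36 × 1,700/4,226 = $317,662.00; over-quota = $789,670.36 − $317,662.00 = $472,008.36.
In-quota duty = $317,662.00 × 8.5% = $27,001.27. Over-quota duty = $472,008.36 × 27.5% = $129,802.30.
Line duty = $27,001.27 + $129,802.30 = $156,803.57.
Line 2 (95.60, Karon, 73 liters, $8,232.94):
Base rate for 95.60 is 16% + $3.66/liter.
The additional-duty order on 95.60 targets Naray, not Karon; it does not apply.
Duty = $8,232.94 × 16% + 73 × $3.66 = $1,584.45.
Line 3 (21.04, Naray, 479 kg, $22,929.73):
Base rate for 21.04 is $4.98/kg.
21.04 has an FTA preferential rate, but origin Naray is not Ilador; base rate stands.
Additional duty on 21.04 from Naray: +62.7% ad valorem. Applied ad valorem rate = 62.7%.
Duty = $22,929.73 × 62.7% + 479 × $4.98 = $16,762.36.
Total = $156,803.57 + $1,584.45 + $16,762.36 = $175,150.38.

$175,150.38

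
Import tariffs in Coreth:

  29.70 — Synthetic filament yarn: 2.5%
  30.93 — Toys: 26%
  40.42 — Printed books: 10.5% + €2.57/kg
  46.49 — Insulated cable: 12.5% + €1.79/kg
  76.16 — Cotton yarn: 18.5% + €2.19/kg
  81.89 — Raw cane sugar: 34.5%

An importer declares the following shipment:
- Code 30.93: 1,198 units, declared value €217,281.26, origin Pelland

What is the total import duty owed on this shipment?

Line 1 (30.93, Pelland, 1,198 units, €217,281.26):
Base rate for 30.93 is 26%.
Duty = €217,281.26 × 26% = €56,493.13.

€56,493.13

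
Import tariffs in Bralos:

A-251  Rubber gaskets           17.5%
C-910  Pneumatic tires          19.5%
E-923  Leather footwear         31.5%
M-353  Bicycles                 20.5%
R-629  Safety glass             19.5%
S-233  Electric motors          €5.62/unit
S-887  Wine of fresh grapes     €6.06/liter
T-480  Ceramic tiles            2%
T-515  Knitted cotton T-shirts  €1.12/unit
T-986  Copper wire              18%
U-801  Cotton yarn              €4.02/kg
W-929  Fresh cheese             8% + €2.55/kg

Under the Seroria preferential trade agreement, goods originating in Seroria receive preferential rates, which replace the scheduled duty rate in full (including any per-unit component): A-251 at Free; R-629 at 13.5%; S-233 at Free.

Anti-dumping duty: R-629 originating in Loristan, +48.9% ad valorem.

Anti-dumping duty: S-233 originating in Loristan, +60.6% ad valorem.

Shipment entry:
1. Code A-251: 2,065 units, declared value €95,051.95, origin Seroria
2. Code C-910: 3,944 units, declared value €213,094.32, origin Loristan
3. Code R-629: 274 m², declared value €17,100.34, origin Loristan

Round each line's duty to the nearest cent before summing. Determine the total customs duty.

Line 1 (A-251, Seroria, 2,065 units, €95,051.95):
Base rate for A-251 is 17.5%.
Origin Seroria qualifies under the Bralos–Seroria agreement and A-251 is covered: preferential rate Free applies instead.
Duty = €95,051.95 × 0% = €0.00.
Line 2 (C-910, Loristan, 3,944 units, €213,094.32):
Base rate for C-910 is 19.5%.
Duty = €213,094.32 × 19.5% = €41,553.39.
Line 3 (R-629, Loristan, 274 m², €17,100.34):
Base rate for R-629 is 19.5%.
R-629 has an FTA preferential rate, but origin Loristan is not Seroria; base rate stands.
Additional duty on R-629 from Loristan: +48.9%. Applied ad valorem rate: 19.5% + 48.9% = 68.4%.
Duty = €17,100.34 × 68.4% = €11,696.63.
Total = €0.00 + €41,553.39 + €11,696.63 = €53,250.02.

€53,250.02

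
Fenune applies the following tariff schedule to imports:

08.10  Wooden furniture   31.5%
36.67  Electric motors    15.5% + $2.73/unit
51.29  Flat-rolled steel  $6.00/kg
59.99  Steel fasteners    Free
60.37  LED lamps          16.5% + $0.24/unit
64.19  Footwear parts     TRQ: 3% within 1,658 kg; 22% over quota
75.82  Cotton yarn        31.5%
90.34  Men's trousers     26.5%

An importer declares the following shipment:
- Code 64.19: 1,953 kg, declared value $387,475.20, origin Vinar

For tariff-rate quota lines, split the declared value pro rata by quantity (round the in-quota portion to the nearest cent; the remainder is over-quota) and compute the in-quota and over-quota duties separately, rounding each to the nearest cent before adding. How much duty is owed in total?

$22,744.58

Line 1 (64.19, Vinar, 1,953 kg, $387,475.20):
Code 64.19 is under a tariff-rate quota (threshold 1,658 kg). In-quota: 1,658 kg at 3%; over-quota: 295 kg at 22%.
Pro-rata value split: in-quota = $387,475.20 × 1,658/1,953 = $328,947.20; over-quota = $387,475.20 − $328,947.20 = $58,528.00.
In-quota duty = $328,947.20 × 3% = $9,868.42. Over-quota duty = $58,528.00 × 22% = $12,876.16.
Line duty = $9,868.42 + $12,876.16 = $22,744.58.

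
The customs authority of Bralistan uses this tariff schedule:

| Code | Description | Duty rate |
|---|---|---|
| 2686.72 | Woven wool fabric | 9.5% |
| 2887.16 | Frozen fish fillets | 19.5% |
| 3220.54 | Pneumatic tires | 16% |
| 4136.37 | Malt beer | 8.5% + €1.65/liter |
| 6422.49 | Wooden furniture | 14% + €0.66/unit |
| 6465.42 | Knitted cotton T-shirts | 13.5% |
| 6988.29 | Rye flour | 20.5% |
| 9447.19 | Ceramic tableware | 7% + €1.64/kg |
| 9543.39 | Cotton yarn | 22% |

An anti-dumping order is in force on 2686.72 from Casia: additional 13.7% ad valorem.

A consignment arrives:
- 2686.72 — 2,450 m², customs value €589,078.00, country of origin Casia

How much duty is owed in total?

Line 1 (2686.72, Casia, 2,450 m², €589,078.00):
Base rate for 2686.72 is 9.5%.
Additional duty on 2686.72 from Casia: +13.7%. Applied ad valorem rate: 9.5% + 13.7% = 23.2%.
Duty = €589,078.00 × 23.2% = €136,666.10.

€136,666.10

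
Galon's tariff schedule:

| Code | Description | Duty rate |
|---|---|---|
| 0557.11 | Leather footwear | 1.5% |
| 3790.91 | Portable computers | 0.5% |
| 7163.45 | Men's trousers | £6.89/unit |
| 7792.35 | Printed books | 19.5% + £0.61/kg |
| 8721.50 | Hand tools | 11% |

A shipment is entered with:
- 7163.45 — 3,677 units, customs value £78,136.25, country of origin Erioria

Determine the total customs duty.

£25,334.53

Line 1 (7163.45, Erioria, 3,677 units, £78,136.25):
Base rate for 7163.45 is £6.89/unit.
Duty = 3,677 × £6.89 = £25,334.53.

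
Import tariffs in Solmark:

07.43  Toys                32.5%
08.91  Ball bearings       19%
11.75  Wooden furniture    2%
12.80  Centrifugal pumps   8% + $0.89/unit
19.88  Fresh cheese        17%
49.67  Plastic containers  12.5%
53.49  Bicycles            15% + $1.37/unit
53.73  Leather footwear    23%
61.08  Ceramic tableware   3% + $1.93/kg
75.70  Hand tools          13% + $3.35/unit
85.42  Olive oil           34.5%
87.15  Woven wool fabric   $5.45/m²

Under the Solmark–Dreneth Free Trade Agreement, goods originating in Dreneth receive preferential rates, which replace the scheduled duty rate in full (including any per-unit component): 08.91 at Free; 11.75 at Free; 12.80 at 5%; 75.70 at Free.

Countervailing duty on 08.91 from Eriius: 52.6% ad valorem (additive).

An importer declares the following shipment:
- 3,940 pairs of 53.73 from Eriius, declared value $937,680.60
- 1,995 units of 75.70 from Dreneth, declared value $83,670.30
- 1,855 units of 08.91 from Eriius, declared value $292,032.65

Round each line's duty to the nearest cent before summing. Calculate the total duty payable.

Line 1 (53.73, Eriius, 3,940 pairs, $937,680.60):
Base rate for 53.73 is 23%.
Duty = $937,680.60 × 23% = $215,666.54.
Line 2 (75.70, Dreneth, 1,995 units, $83,670.30):
Base rate for 75.70 is 13% + $3.35/unit.
Origin Dreneth qualifies under the Solmark–Dreneth agreement and 75.70 is covered: preferential rate Free applies instead.
Duty = $83,670.30 × 0% = $0.00.
Line 3 (08.91, Eriius, 1,855 units, $292,032.65):
Base rate for 08.91 is 19%.
08.91 has an FTA preferential rate, but origin Eriius is not Dreneth; base rate stands.
Additional duty on 08.91 from Eriius: +52.6%. Applied ad valorem rate: 19% + 52.6% = 71.6%.
Duty = $292,032.65 × 71.6% = $209,095.38.
Total = $215,666.54 + $0.00 + $209,095.38 = $424,761.92.

$424,761.92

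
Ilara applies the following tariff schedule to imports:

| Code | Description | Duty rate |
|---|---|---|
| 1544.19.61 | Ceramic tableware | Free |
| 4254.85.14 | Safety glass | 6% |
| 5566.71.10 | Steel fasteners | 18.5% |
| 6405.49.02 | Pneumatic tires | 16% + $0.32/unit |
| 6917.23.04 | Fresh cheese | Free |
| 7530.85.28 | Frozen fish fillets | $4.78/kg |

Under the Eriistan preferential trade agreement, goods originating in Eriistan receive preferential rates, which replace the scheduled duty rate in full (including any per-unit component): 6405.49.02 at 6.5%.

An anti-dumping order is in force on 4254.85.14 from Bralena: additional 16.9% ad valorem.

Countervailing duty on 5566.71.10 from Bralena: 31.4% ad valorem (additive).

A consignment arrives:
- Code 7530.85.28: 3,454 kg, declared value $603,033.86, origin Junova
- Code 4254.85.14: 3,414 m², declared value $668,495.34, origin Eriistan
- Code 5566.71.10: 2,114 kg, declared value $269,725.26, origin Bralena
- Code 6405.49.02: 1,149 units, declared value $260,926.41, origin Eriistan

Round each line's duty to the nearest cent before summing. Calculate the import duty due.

$208,172.96

Line 1 (7530.85.28, Junova, 3,454 kg, $603,033.86):
Base rate for 7530.85.28 is $4.78/kg.
Duty = 3,454 × $4.78 = $16,510.12.
Line 2 (4254.85.14, Eriistan, 3,414 m², $668,495.34):
Base rate for 4254.85.14 is 6%.
Origin Eriistan is the FTA partner but 4254.85.14 is not on the preference list; base rate stands.
The additional-duty order on 4254.85.14 targets Bralena, not Eriistan; it does not apply.
Duty = $668,495.34 × 6% = $40,109.72.
Line 3 (5566.71.10, Bralena, 2,114 kg, $269,725.26):
Base rate for 5566.71.10 is 18.5%.
Additional duty on 5566.71.10 from Bralena: +31.4%. Applied ad valorem rate: 18.5% + 31.4% = 49.9%.
Duty = $269,725.26 × 49.9% = $134,592.90.
Line 4 (6405.49.02, Eriistan, 1,149 units, $260,926.41):
Base rate for 6405.49.02 is 16% + $0.32/unit.
Origin Eriistan qualifies under the Ilara–Eriistan agreement and 6405.49.02 is covered: preferential rate 6.5% applies instead.
Duty = $260,926.41 × 6.5% = $16,960.22.
Total = $16,510.12 + $40,109.72 + $134,592.90 + $16,960.22 = $208,172.96.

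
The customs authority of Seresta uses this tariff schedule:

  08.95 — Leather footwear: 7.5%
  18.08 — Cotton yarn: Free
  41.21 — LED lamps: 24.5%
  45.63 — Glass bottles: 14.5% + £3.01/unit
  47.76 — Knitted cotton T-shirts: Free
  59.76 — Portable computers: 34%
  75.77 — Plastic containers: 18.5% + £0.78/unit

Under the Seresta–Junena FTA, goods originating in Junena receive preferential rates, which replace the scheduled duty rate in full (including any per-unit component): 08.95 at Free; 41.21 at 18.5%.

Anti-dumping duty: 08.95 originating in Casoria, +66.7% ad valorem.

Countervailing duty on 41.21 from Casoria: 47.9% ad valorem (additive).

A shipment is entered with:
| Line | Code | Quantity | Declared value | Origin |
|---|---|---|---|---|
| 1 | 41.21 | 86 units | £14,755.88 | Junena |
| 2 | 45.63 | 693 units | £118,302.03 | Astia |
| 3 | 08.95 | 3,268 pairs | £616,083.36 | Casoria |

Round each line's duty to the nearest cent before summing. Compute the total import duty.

Line 1 (41.21, Junena, 86 units, £14,755.88):
Base rate for 41.21 is 24.5%.
Origin Junena qualifies under the Seresta–Junena agreement and 41.21 is covered: preferential rate 18.5% applies instead.
The additional-duty order on 41.21 targets Casoria, not Junena; it does not apply.
Duty = £14,755.88 × 18.5% = £2,729.84.
Line 2 (45.63, Astia, 693 units, £118,302.03):
Base rate for 45.63 is 14.5% + £3.01/unit.
Duty = £118,302.03 × 14.5% + 693 × £3.01 = £19,239.72.
Line 3 (08.95, Casoria, 3,268 pairs, £616,083.36):
Base rate for 08.95 is 7.5%.
08.95 has an FTA preferential rate, but origin Casoria is not Junena; base rate stands.
Additional duty on 08.95 from Casoria: +66.7%. Applied ad valorem rate: 7.5% + 66.7% = 74.2%.
Duty = £616,083.36 × 74.2% = £457,133.85.
Total = £2,729.84 + £19,239.72 + £457,133.85 = £479,103.41.

£479,103.41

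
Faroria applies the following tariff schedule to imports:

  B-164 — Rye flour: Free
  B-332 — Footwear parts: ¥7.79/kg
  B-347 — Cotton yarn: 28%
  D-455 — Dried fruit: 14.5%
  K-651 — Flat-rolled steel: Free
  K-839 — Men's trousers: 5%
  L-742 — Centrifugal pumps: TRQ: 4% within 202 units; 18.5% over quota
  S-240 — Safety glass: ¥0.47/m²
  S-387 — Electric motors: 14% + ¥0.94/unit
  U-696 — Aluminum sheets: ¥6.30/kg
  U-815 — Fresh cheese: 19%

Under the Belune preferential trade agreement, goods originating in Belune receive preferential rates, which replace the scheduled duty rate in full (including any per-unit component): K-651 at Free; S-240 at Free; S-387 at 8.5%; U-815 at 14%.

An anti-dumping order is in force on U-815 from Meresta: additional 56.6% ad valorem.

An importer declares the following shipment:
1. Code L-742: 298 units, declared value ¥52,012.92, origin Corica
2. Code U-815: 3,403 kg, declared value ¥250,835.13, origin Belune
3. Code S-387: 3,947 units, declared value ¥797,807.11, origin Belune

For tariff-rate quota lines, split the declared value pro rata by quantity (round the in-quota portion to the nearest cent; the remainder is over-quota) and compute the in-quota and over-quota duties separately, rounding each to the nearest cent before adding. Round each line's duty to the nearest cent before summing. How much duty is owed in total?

Line 1 (L-742, Corica, 298 units, ¥52,012.92):
Code L-742 is under a tariff-rate quota (threshold 202 units). In-quota: 202 units at 4%; over-quota: 96 units at 18.5%.
Pro-rata value split: in-quota = ¥52,012.92 × 202/298 = ¥35,257.08; over-quota = ¥52,012.92 − ¥35,257.08 = ¥16,755.84.
In-quota duty = ¥35,257.08 × 4% = ¥1,410.28. Over-quota duty = ¥16,755.84 × 18.5% = ¥3,099.83.
Line duty = ¥1,410.28 + ¥3,099.83 = ¥4,510.11.
Line 2 (U-815, Belune, 3,403 kg, ¥250,835.13):
Base rate for U-815 is 19%.
Origin Belune qualifies under the Faroria–Belune agreement and U-815 is covered: preferential rate 14% applies instead.
The additional-duty order on U-815 targets Meresta, not Belune; it does not apply.
Duty = ¥250,835.13 × 14% = ¥35,116.92.
Line 3 (S-387, Belune, 3,947 units, ¥797,807.11):
Base rate for S-387 is 14% + ¥0.94/unit.
Origin Belune qualifies under the Faroria–Belune agreement and S-387 is covered: preferential rate 8.5% applies instead.
Duty = ¥797,807.11 × 8.5% = ¥67,813.60.
Total = ¥4,510.11 + ¥35,116.92 + ¥67,813.60 = ¥107,440.63.

¥107,440.63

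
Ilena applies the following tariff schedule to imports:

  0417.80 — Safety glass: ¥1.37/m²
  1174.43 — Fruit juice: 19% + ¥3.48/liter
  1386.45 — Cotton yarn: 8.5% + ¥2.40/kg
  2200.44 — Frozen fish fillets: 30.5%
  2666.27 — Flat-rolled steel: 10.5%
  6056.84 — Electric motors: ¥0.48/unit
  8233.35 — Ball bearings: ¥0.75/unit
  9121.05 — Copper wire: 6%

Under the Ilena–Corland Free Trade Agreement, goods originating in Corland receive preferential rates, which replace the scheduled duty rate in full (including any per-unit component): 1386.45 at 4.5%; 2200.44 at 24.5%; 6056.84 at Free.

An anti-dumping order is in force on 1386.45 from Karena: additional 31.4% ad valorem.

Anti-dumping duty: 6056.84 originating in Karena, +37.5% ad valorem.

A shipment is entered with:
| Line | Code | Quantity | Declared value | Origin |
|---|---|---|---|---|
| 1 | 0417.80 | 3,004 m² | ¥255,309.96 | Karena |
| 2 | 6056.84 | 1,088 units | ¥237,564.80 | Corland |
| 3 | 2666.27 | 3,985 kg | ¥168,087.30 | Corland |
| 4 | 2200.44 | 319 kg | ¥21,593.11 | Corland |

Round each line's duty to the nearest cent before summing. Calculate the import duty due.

Line 1 (0417.80, Karena, 3,004 m², ¥255,309.96):
Base rate for 0417.80 is ¥1.37/m².
Duty = 3,004 × ¥1.37 = ¥4,115.48.
Line 2 (6056.84, Corland, 1,088 units, ¥237,564.80):
Base rate for 6056.84 is ¥0.48/unit.
Origin Corland qualifies under the Ilena–Corland agreement and 6056.84 is covered: preferential rate Free applies instead.
The additional-duty order on 6056.84 targets Karena, not Corland; it does not apply.
Duty = ¥237,564.80 × 0% = ¥0.00.
Line 3 (2666.27, Corland, 3,985 kg, ¥168,087.30):
Base rate for 2666.27 is 10.5%.
Origin Corland is the FTA partner but 2666.27 is not on the preference list; base rate stands.
Duty = ¥168,087.30 × 10.5% = ¥17,649.17.
Line 4 (2200.44, Corland, 319 kg, ¥21,593.11):
Base rate for 2200.44 is 30.5%.
Origin Corland qualifies under the Ilena–Corland agreement and 2200.44 is covered: preferential rate 24.5% applies instead.
Duty = ¥21,593.11 × 24.5% = ¥5,290.31.
Total = ¥4,115.48 + ¥0.00 + ¥17,649.17 + ¥5,290.31 = ¥27,054.96.

¥27,054.96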